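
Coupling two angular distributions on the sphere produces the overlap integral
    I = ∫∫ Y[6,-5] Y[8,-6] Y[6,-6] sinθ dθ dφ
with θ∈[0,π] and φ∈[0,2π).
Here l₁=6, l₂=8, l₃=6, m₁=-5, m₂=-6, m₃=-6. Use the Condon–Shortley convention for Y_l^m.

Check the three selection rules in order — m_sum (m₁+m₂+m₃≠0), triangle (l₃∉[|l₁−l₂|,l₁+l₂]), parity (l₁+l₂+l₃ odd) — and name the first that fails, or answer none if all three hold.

m_sum

m₁+m₂+m₃ = -5 − 6 − 6 = -17  ✗
triangle: |6−8|=2 ≤ l₃=6 ≤ 6+8=14
parity: l₁+l₂+l₃ = 20 is even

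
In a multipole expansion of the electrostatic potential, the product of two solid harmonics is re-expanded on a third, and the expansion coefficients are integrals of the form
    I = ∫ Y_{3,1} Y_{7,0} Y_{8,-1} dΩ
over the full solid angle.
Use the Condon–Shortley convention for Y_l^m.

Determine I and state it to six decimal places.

Checks pass: Σm=0; 18 even; l₃=8∈[4,10].
(2·3+1)(2·7+1)(2·8+1) = 1785
Δ: 2! 4! 12! / 19! → 1/5290740
sum: t=0:+1/7257600 t=1:−1/2073600 t=2:+1/7257600 = -1/4838400
3j²(3 7 8; 0 0 0) = Δ·Π!·Σ² = 252/20995  (sign -1)
sum: t=0:+1/4838400 t=1:−1/3110400 t=2:+1/29030400 = -1/12441600
3j²(3 7 8; 1 0 -1) = Δ·Π!·Σ² = 343/125970  (sign +1)
combine: 4πI² = 1785·252/20995·343/125970 = 302526/5185765
take √, sign -1: I = -0.06813496

-0.068135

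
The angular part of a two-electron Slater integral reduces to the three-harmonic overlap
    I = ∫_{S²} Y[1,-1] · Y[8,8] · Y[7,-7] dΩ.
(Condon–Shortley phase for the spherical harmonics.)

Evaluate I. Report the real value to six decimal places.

0.335179

Checks pass: Σm=0; 16 even; l₃=7∈[7,9].
(2·1+1)(2·8+1)(2·7+1) = 765
Δ: 2! 0! 14! / 17! → 1/2040
sum: t=1:−1/25401600 = -1/25401600
3j²(1 8 7; 0 0 0) = Δ·Π!·Σ² = 8/255  (sign +1)
sum: t=2:+1/174356582400 = 1/174356582400
3j²(1 8 7; -1 8 -7) = Δ·Π!·Σ² = 1/17  (sign +1)
combine: 4πI² = 765·8/255·1/17 = 24/17
take √, sign +1: I = 0.33517856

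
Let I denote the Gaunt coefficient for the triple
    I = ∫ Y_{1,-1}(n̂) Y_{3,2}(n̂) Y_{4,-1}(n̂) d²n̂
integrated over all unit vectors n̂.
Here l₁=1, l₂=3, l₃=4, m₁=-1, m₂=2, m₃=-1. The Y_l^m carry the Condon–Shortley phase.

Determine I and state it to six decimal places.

m-sum 0 ✓  L=8 even ✓  2≤4≤4 ✓
Π(2lᵢ+1) = 3×7×9 = 189
triangle coeff Δ(1,3,4) = 1/252
Σ_t [0,0]: t=0:+1/36 = 1/36
(3j)²=4/63 [(1 3 4; 0 0 0)], sign=+1
Σ_t [0,0]: t=0:+1/240 = 1/240
(3j)²=1/84 [(1 3 4; -1 2 -1)], sign=-1
⇒ 4πI² = 1/7
I = (-1)√(1/7/(4π)) = -0.10662181

-0.106622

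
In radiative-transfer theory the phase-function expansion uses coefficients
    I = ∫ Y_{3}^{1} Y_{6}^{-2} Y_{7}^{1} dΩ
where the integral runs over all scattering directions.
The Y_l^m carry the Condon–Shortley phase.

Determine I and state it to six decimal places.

Checks pass: Σm=0; 16 even; l₃=7∈[3,9].
(2·3+1)(2·6+1)(2·7+1) = 1365
Δ: 2! 4! 10! / 17! → 1/2042040
sum: t=0:+1/207360 t=1:−1/57600 t=2:+1/207360 = -1/129600
3j²(3 6 7; 0 0 0) = Δ·Π!·Σ² = 168/12155  (sign +1)
sum: t=0:+1/138240 t=1:−1/181440 t=2:+1/3870720 = 23/11612160
3j²(3 6 7; 1 -2 1) = Δ·Π!·Σ² = 529/204204  (sign +1)
combine: 4πI² = 1365·168/12155·529/204204 = 22218/454597
take √, sign +1: I = 0.06236404

0.062364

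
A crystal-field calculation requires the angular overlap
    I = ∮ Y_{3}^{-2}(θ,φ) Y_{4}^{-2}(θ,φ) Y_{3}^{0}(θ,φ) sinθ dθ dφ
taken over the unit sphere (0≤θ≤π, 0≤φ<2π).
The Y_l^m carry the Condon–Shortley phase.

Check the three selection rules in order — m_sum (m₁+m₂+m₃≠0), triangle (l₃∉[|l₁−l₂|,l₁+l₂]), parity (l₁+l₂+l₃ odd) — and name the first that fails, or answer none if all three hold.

azimuthal sum: -2 − 2 + 0 = -4  ✗
1 ≤ 3 ≤ 7 (triangle on l)
L = 3 + 4 + 3 = 10 (even)

m_sum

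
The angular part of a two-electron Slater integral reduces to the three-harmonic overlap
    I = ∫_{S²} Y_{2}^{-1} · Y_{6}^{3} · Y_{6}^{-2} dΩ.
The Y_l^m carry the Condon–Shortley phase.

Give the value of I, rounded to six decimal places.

Rules hold: Σm=0, L=14 even, 4≤6≤8.
N = 5·13·13 = 845
Δ = 2!·2!·10!/15! = 1/90090
Racah Σ t=0..2: t=0:+1/69120 t=1:−1/14400 t=2:+1/69120 = -7/172800
⇒ 3j(2 6 6; 0 0 0)² = 14/715, sgn -1
Racah Σ t=1..2: t=1:−1/161280 t=2:+1/60480 = 1/96768
⇒ 3j(2 6 6; -1 3 -2)² = 15/1001, sgn +1
4πI² = N·(3j₀)²·(3jₘ)² = 30/121
I = -1·√(0.247934/4π) = -0.14046335

-0.140463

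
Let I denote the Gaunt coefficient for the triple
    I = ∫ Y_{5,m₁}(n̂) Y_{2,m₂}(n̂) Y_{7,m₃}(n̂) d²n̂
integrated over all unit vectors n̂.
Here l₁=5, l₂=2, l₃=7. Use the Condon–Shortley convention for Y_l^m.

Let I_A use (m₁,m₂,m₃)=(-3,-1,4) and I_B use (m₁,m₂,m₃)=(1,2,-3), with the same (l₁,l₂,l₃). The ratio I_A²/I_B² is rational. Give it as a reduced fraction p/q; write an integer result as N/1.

l's match ⇒ only the (l;m) 3-j factors differ between A and B.
A: triangle coeff Δ(5,2,7) = 1/15015; Σ_t [0,0]: t=0:+1/483840 = 1/483840; (3j)²=3/91 [(5 2 7; -3 -1 4)], sign=-1
B: triangle coeff Δ(5,2,7) = 1/15015; Σ_t [0,0]: t=0:+1/414720 = 1/414720; (3j)²=2/143 [(5 2 7; 1 2 -3)], sign=+1
I_A²/I_B² = (3/91)/(2/143) = 33/14

33/14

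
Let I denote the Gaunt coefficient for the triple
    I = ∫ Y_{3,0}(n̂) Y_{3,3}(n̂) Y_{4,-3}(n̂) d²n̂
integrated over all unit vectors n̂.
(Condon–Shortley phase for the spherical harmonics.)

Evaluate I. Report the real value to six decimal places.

0.203551

Checks pass: Σm=0; 10 even; l₃=4∈[0,6].
(2·3+1)(2·3+1)(2·4+1) = 441
Δ: 2! 4! 4! / 11! → 1/34650
sum: t=0:+1/72 t=1:−1/16 t=2:+1/72 = -5/144
3j²(3 3 4; 0 0 0) = Δ·Π!·Σ² = 2/77  (sign -1)
sum: t=2:+1/288 = 1/288
3j²(3 3 4; 0 3 -3) = Δ·Π!·Σ² = 1/22  (sign -1)
combine: 4πI² = 441·2/77·1/22 = 63/121
take √, sign +1: I = 0.20355073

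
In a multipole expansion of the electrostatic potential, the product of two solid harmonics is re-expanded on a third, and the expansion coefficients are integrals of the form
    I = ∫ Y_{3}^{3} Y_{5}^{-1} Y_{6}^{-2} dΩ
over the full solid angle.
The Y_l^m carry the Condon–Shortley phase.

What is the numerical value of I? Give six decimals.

Rules hold: Σm=0, L=14 even, 2≤6≤8.
N = 7·11·13 = 1001
Δ = 2!·4!·8!/15! = 1/675675
Racah Σ t=0..2: t=0:+1/8640 t=1:−1/2304 t=2:+1/8640 = -7/34560
⇒ 3j(3 5 6; 0 0 0)² = 7/429, sgn -1
Racah Σ t=0..0: t=0:+1/27648 = 1/27648
⇒ 3j(3 5 6; 3 -1 -2)² = 10/429, sgn +1
4πI² = N·(3j₀)²·(3jₘ)² = 490/1287
I = -1·√(0.38073/4π) = -0.17406195

-0.174062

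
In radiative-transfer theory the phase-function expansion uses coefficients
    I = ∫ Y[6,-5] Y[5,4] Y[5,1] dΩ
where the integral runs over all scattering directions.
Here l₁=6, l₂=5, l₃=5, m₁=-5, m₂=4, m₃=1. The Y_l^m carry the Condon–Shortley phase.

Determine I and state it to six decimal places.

m-sum 0 ✓  L=16 even ✓  1≤5≤11 ✓
Π(2lᵢ+1) = 13×11×11 = 1573
triangle coeff Δ(6,5,5) = 1/28588560
Σ_t [1,5]: t=1:−1/345600 t=2:+1/13824 t=3:−1/5184 t=4:+1/13824 t=5:−1/345600 = -7/129600
(3j)²=80/7293 [(6 5 5; 0 0 0)], sign=+1
Σ_t [5,6]: t=5:−1/2073600 t=6:+1/518400 = 1/691200
(3j)²=81/4420 [(6 5 5; -5 4 1)], sign=+1
⇒ 4πI² = 1188/3757
I = (+1)√(1188/3757/(4π)) = 0.15862904

0.158629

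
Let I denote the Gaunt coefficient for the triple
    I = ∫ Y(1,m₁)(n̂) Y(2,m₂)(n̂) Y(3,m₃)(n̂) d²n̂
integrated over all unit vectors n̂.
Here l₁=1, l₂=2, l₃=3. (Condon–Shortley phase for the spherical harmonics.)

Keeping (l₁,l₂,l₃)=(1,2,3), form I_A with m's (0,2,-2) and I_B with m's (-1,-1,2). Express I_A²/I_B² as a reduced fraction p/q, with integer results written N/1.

Same 1,2,3: normalisation and zero-m 3j drop out of the ratio.
A: Δ: 0! 2! 4! / 7! → 1/105; sum: t=0:+1/24 = 1/24; 3j²(1 2 3; 0 2 -2) = Δ·Π!·Σ² = 1/21  (sign -1)
B: Δ: 0! 2! 4! / 7! → 1/105; sum: t=0:+1/12 = 1/12; 3j²(1 2 3; -1 -1 2) = Δ·Π!·Σ² = 2/21  (sign -1)
I_A²/I_B² = (1/21)/(2/21) = 1/2

1/2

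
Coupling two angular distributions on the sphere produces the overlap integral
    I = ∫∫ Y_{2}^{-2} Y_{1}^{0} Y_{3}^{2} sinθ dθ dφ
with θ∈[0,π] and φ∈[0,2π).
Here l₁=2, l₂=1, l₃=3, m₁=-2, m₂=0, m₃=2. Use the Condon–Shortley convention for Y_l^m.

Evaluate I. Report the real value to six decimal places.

Checks pass: Σm=0; 6 even; l₃=3∈[1,3].
(2·2+1)(2·1+1)(2·3+1) = 105
Δ: 0! 4! 2! / 7! → 1/105
sum: t=0:+1/4 = 1/4
3j²(2 1 3; 0 0 0) = Δ·Π!·Σ² = 3/35  (sign -1)
sum: t=0:+1/24 = 1/24
3j²(2 1 3; -2 0 2) = Δ·Π!·Σ² = 1/21  (sign -1)
combine: 4πI² = 105·3/35·1/21 = 3/7
take √, sign +1: I = 0.18467439

0.184674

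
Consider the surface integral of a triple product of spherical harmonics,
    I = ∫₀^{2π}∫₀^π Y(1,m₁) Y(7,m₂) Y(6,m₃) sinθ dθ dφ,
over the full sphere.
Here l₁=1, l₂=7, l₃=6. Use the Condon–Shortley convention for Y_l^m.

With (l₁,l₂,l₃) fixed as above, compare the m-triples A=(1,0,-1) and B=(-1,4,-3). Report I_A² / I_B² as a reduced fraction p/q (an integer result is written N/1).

l's match ⇒ only the (l;m) 3-j factors differ between A and B.
A: triangle coeff Δ(1,7,6) = 1/1365; Σ_t [0,0]: t=0:+1/1209600 = 1/1209600; (3j)²=1/65 [(1 7 6; 1 0 -1)], sign=-1
B: triangle coeff Δ(1,7,6) = 1/1365; Σ_t [2,2]: t=2:+1/4354560 = 1/4354560; (3j)²=11/273 [(1 7 6; -1 4 -3)], sign=-1
I_A²/I_B² = (1/65)/(11/273) = 21/55

21/55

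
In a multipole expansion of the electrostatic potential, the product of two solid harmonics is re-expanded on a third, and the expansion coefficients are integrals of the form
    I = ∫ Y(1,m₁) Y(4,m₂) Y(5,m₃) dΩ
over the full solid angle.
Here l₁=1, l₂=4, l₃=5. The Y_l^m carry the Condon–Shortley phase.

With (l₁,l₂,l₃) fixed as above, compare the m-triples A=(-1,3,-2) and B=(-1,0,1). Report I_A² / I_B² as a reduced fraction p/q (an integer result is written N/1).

l's match ⇒ only the (l;m) 3-j factors differ between A and B.
A: triangle coeff Δ(1,4,5) = 1/495; Σ_t [0,0]: t=0:+1/10080 = 1/10080; (3j)²=1/165 [(1 4 5; -1 3 -2)], sign=-1
B: triangle coeff Δ(1,4,5) = 1/495; Σ_t [0,0]: t=0:+1/1152 = 1/1152; (3j)²=1/33 [(1 4 5; -1 0 1)], sign=+1
I_A²/I_B² = (1/165)/(1/33) = 1/5

1/5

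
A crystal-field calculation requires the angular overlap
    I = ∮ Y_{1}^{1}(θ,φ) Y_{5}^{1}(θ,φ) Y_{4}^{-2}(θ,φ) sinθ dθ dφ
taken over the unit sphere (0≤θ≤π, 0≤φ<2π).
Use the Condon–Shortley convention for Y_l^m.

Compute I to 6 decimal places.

-0.120286

Rules hold: Σm=0, L=10 even, 4≤4≤6.
N = 3·11·9 = 297
Δ = 2!·0!·8!/11! = 1/495
Racah Σ t=1..1: t=1:−1/576 = -1/576
⇒ 3j(1 5 4; 0 0 0)² = 5/99, sgn -1
Racah Σ t=0..0: t=0:+1/2880 = 1/2880
⇒ 3j(1 5 4; 1 1 -2)² = 2/165, sgn +1
4πI² = N·(3j₀)²·(3jₘ)² = 2/11
I = -1·√(0.181818/4π) = -0.12028562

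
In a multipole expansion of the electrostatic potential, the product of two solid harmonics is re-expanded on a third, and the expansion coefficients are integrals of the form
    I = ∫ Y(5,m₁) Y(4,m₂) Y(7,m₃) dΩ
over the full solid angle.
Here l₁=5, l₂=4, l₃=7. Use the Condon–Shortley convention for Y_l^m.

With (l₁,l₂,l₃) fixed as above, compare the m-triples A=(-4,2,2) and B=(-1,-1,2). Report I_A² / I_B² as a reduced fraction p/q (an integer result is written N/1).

Shared (l₁,l₂,l₃)=(5,4,7): N and (l;000)² cancel in I_A²/I_B².
A: Δ = 2!·8!·6!/17! = 1/6126120; Racah Σ t=1..2: t=1:−1/4838400 t=2:+1/483840 = 1/537600; ⇒ 3j(5 4 7; -4 2 2)² = 2187/170170, sgn -1
B: Δ = 2!·8!·6!/17! = 1/6126120; Racah Σ t=0..2: t=0:+1/103680 t=1:−1/34560 t=2:+1/138240 = -1/82944; ⇒ 3j(5 4 7; -1 -1 2)² = 125/9724, sgn +1
I_A²/I_B² = (2187/170170)/(125/9724) = 4374/4375

4374/4375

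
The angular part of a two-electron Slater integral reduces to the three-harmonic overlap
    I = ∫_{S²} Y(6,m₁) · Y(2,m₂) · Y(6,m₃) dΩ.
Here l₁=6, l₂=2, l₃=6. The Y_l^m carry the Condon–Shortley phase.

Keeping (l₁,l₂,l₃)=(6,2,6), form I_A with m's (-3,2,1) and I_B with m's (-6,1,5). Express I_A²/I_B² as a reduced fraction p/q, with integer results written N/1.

120/121

l's match ⇒ only the (l;m) 3-j factors differ between A and B.
A: triangle coeff Δ(6,2,6) = 1/90090; Σ_t [2,2]: t=2:+1/120960 = 1/120960; (3j)²=24/1001 [(6 2 6; -3 2 1)], sign=-1
B: triangle coeff Δ(6,2,6) = 1/90090; Σ_t [2,2]: t=2:+1/7257600 = 1/7257600; (3j)²=11/455 [(6 2 6; -6 1 5)], sign=-1
I_A²/I_B² = (24/1001)/(11/455) = 120/121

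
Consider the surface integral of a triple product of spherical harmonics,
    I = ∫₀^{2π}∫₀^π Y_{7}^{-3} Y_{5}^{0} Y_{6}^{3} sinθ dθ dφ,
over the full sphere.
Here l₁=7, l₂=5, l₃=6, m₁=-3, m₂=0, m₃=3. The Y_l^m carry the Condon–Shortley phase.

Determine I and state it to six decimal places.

0.099287

m-sum 0 ✓  L=18 even ✓  2≤6≤12 ✓
Π(2lᵢ+1) = 15×11×13 = 2145
triangle coeff Δ(7,5,6) = 1/174594420
Σ_t [1,5]: t=1:−1/4147200 t=2:+1/207360 t=3:−1/82944 t=4:+1/207360 t=5:−1/4147200 = -1/345600
(3j)²=420/46189 [(7 5 6; 0 0 0)], sign=-1
Σ_t [2,5]: t=2:+1/11612160 t=3:−1/725760 t=4:+1/414720 t=5:−1/2073600 = 37/58060800
(3j)²=4107/646646 [(7 5 6; -3 0 3)], sign=-1
⇒ 4πI² = 1848150/14919047
I = (+1)√(1848150/14919047/(4π)) = 0.09928717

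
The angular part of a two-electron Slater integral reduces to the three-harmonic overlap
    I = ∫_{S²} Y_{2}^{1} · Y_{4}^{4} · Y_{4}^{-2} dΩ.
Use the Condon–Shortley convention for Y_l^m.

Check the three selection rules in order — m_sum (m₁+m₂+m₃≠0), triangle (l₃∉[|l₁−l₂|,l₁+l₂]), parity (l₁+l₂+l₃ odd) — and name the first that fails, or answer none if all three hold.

m_sum

azimuthal sum: 1 + 4 − 2 = 3  ✗
2 ≤ 4 ≤ 6 (triangle on l)
L = 2 + 4 + 4 = 10 (even)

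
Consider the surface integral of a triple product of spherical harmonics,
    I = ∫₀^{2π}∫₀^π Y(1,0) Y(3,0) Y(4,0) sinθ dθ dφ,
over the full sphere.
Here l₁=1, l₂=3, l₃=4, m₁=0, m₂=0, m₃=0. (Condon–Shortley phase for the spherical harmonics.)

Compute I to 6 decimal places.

Rules hold: Σm=0, L=8 even, 2≤4≤4.
N = 3·7·9 = 189
Δ = 0!·2!·6!/9! = 1/252
Racah Σ t=0..0: t=0:+1/36 = 1/36
⇒ 3j(1 3 4; 0 0 0)² = 4/63, sgn +1
(m-triple is (0,0,0) — same symbol as above.)
4πI² = N·(3j₀)²·(3jₘ)² = 16/21
I = +1·√(0.761905/4π) = 0.24623252

0.246233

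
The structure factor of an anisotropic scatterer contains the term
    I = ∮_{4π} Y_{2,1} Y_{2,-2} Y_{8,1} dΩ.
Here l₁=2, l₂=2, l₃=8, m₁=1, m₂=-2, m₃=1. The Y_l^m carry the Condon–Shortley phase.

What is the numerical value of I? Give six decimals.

0.000000

triangle: need 0≤l₃≤4, have 8; I=0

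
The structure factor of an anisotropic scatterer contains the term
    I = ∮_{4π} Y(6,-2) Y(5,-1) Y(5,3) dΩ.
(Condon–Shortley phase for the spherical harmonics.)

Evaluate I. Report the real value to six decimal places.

Checks pass: Σm=0; 16 even; l₃=5∈[1,11].
(2·6+1)(2·5+1)(2·5+1) = 1573
Δ: 6! 6! 4! / 17! → 1/28588560
sum: t=1:−1/345600 t=2:+1/13824 t=3:−1/5184 t=4:+1/13824 t=5:−1/345600 = -7/129600
3j²(6 5 5; 0 0 0) = Δ·Π!·Σ² = 80/7293  (sign +1)
sum: t=2:+1/138240 t=3:−1/25920 t=4:+1/55296 = -11/829440
3j²(6 5 5; -2 -1 3) = Δ·Π!·Σ² = 11/1326  (sign -1)
combine: 4πI² = 1573·80/7293·11/1326 = 4840/33813
take √, sign -1: I = -0.10672739

-0.106727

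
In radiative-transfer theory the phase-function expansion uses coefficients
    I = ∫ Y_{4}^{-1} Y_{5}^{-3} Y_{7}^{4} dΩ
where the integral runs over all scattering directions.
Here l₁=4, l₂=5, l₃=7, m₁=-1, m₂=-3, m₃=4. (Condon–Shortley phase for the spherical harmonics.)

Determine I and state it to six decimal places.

Checks pass: Σm=0; 16 even; l₃=7∈[1,9].
(2·4+1)(2·5+1)(2·7+1) = 1485
Δ: 2! 6! 8! / 17! → 1/6126120
sum: t=0:+1/69120 t=1:−1/20736 t=2:+1/69120 = -1/51840
3j²(4 5 7; 0 0 0) = Δ·Π!·Σ² = 280/21879  (sign +1)
sum: t=0:+1/345600 t=1:−1/241920 t=2:+1/2903040 = -13/14515200
3j²(4 5 7; -1 -3 4) = Δ·Π!·Σ² = 13/7140  (sign +1)
combine: 4πI² = 1485·280/21879·13/7140 = 10/289
take √, sign +1: I = 0.05247424

0.052474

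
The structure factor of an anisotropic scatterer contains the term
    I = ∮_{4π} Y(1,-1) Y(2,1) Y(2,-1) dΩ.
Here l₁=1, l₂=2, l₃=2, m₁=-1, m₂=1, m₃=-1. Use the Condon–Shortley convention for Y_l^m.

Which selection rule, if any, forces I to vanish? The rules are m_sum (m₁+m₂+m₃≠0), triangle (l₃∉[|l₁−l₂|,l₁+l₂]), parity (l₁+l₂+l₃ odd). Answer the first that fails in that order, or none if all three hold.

m_sum

azimuthal sum: -1 + 1 − 1 = -1  ✗
1 ≤ 2 ≤ 3 (triangle on l)
L = 1 + 2 + 2 = 5 (odd)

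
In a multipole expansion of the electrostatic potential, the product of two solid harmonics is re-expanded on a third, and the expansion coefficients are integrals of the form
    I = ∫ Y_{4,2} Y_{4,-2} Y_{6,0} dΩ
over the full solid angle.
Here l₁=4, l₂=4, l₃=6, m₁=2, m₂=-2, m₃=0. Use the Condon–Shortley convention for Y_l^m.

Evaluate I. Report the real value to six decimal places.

-0.156478

Checks pass: Σm=0; 14 even; l₃=6∈[0,8].
(2·4+1)(2·4+1)(2·6+1) = 1053
Δ: 2! 6! 6! / 15! → 1/1261260
sum: t=0:+1/4608 t=1:−1/1296 t=2:+1/4608 = -7/20736
3j²(4 4 6; 0 0 0) = Δ·Π!·Σ² = 20/1287  (sign -1)
sum: t=0:+1/4608 t=1:−1/14400 t=2:+1/1036800 = 77/518400
3j²(4 4 6; 2 -2 0) = Δ·Π!·Σ² = 11/585  (sign +1)
combine: 4πI² = 1053·20/1287·11/585 = 4/13
take √, sign -1: I = -0.15647804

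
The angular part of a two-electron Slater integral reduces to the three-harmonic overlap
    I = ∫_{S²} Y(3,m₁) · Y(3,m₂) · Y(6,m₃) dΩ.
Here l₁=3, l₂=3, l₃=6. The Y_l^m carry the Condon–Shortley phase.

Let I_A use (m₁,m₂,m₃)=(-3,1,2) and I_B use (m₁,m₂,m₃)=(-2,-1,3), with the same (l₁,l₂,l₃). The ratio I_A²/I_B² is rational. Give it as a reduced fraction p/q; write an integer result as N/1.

2/27

Shared (l₁,l₂,l₃)=(3,3,6): N and (l;000)² cancel in I_A²/I_B².
A: Δ = 0!·6!·6!/13! = 1/12012; Racah Σ t=0..0: t=0:+1/34560 = 1/34560; ⇒ 3j(3 3 6; -3 1 2)² = 1/429, sgn +1
B: Δ = 0!·6!·6!/13! = 1/12012; Racah Σ t=0..0: t=0:+1/5760 = 1/5760; ⇒ 3j(3 3 6; -2 -1 3)² = 9/286, sgn -1
I_A²/I_B² = (1/429)/(9/286) = 2/27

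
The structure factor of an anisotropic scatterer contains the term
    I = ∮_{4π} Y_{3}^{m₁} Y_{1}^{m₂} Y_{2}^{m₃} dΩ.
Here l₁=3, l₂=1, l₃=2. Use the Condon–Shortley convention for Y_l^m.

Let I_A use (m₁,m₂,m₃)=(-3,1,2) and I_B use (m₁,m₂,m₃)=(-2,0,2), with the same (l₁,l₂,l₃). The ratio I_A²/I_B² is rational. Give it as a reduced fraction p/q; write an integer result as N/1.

3/1

l's match ⇒ only the (l;m) 3-j factors differ between A and B.
A: triangle coeff Δ(3,1,2) = 1/105; Σ_t [2,2]: t=2:+1/48 = 1/48; (3j)²=1/7 [(3 1 2; -3 1 2)], sign=+1
B: triangle coeff Δ(3,1,2) = 1/105; Σ_t [1,1]: t=1:−1/24 = -1/24; (3j)²=1/21 [(3 1 2; -2 0 2)], sign=-1
I_A²/I_B² = (1/7)/(1/21) = 3/1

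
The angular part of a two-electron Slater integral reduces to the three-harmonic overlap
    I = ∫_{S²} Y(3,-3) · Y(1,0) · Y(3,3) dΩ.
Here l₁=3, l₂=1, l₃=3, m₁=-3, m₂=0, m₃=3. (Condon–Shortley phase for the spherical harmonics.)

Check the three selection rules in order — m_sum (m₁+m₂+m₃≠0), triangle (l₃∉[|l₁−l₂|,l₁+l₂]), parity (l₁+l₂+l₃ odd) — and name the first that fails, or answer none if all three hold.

parity

Σmᵢ = 0  ✓
l₃∈[|l₁−l₂|,l₁+l₂]=[2,4], have l₃=3  ✓
Σlᵢ = 7 ⇒ odd  ✗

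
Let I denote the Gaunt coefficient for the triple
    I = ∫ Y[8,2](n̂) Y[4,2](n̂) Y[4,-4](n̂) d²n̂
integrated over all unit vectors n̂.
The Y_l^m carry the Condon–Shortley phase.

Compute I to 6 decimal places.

Rules hold: Σm=0, L=16 even, 4≤4≤12.
N = 17·9·9 = 1377
Δ = 8!·8!·0!/17! = 1/218790
Racah Σ t=4..4: t=4:+1/331776 = 1/331776
⇒ 3j(8 4 4; 0 0 0)² = 490/21879, sgn +1
Racah Σ t=6..6: t=6:+1/58060800 = 1/58060800
⇒ 3j(8 4 4; 2 2 -4)² = 1/4862, sgn +1
4πI² = N·(3j₀)²·(3jₘ)² = 2205/347633
I = +1·√(0.0063429/4π) = 0.02246668

0.022467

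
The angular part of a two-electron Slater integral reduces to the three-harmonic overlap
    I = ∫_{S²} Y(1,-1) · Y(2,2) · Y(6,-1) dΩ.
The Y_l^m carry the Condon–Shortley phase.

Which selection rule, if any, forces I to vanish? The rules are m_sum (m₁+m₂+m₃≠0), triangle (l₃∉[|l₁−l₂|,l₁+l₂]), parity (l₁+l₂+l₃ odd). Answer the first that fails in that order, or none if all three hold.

triangle

m₁+m₂+m₃ = -1 + 2 − 1 = 0  ✓
triangle: |1−2|=1 ≤ l₃=6 ≤ 1+2=3  ✗
parity: l₁+l₂+l₃ = 9 is odd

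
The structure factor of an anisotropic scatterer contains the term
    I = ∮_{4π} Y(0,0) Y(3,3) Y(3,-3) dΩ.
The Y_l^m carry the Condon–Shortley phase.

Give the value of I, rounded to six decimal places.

Checks pass: Σm=0; 6 even; l₃=3∈[3,3].
(2·0+1)(2·3+1)(2·3+1) = 49
Δ: 0! 0! 6! / 7! → 1/7
sum: t=0:+1/36 = 1/36
3j²(0 3 3; 0 0 0) = Δ·Π!·Σ² = 1/7  (sign -1)
sum: t=0:+1/720 = 1/720
3j²(0 3 3; 0 3 -3) = Δ·Π!·Σ² = 1/7  (sign +1)
combine: 4πI² = 49·1/7·1/7 = 1/1
take √, sign -1: I = -0.28209479

-0.282095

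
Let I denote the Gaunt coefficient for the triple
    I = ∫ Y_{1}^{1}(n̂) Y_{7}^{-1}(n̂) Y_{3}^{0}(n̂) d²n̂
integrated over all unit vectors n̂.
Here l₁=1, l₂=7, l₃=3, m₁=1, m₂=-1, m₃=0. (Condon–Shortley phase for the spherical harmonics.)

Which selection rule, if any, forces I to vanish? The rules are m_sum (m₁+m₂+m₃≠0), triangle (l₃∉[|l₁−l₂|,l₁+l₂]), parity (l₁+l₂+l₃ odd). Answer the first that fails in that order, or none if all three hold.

triangle

m₁+m₂+m₃ = 1 − 1 + 0 = 0  ✓
triangle: |1−7|=6 ≤ l₃=3 ≤ 1+7=8  ✗
parity: l₁+l₂+l₃ = 11 is odd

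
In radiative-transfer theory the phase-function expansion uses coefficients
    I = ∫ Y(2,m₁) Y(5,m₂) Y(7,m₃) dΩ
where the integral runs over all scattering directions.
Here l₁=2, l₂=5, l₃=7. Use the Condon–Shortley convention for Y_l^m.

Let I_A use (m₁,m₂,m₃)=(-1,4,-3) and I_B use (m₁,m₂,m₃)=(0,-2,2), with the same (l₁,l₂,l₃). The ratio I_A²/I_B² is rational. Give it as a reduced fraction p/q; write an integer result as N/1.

Shared (l₁,l₂,l₃)=(2,5,7): N and (l;000)² cancel in I_A²/I_B².
A: Δ = 0!·4!·10!/15! = 1/15015; Racah Σ t=0..0: t=0:+1/2177280 = 1/2177280; ⇒ 3j(2 5 7; -1 4 -3)² = 8/3003, sgn +1
B: Δ = 0!·4!·10!/15! = 1/15015; Racah Σ t=0..0: t=0:+1/120960 = 1/120960; ⇒ 3j(2 5 7; 0 -2 2)² = 24/1001, sgn -1
I_A²/I_B² = (8/3003)/(24/1001) = 1/9

1/9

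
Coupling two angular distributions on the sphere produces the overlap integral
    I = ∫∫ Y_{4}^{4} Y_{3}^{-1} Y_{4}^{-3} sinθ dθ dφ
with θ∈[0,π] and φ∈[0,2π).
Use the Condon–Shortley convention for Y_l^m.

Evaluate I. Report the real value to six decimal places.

0.000000

Σlᵢ=11 odd — θ-integrand is odd under cosθ→−cosθ; I=0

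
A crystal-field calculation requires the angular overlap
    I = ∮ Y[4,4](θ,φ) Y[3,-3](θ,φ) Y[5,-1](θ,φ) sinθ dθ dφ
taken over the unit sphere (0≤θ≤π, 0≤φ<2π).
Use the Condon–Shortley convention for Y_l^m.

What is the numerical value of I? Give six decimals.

Checks pass: Σm=0; 12 even; l₃=5∈[1,7].
(2·4+1)(2·3+1)(2·5+1) = 693
Δ: 2! 6! 4! / 13! → 1/180180
sum: t=0:+1/576 t=1:−1/144 t=2:+1/576 = -1/288
3j²(4 3 5; 0 0 0) = Δ·Π!·Σ² = 20/1001  (sign +1)
sum: t=0:+1/34560 = 1/34560
3j²(4 3 5; 4 -3 -1) = Δ·Π!·Σ² = 1/429  (sign +1)
combine: 4πI² = 693·20/1001·1/429 = 60/1859
take √, sign +1: I = 0.05067935

0.050679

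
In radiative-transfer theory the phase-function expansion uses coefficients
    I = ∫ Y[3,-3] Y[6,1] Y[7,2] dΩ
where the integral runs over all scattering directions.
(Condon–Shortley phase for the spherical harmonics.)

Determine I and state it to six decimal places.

-0.170823

m-sum 0 ✓  L=16 even ✓  3≤7≤9 ✓
Π(2lᵢ+1) = 7×13×15 = 1365
triangle coeff Δ(3,6,7) = 1/2042040
Σ_t [0,2]: t=0:+1/207360 t=1:−1/57600 t=2:+1/207360 = -1/129600
(3j)²=168/12155 [(3 6 7; 0 0 0)], sign=+1
Σ_t [2,2]: t=2:+1/691200 = 1/691200
(3j)²=189/9724 [(3 6 7; -3 1 2)], sign=-1
⇒ 4πI² = 166698/454597
I = (-1)√(166698/454597/(4π)) = -0.17082325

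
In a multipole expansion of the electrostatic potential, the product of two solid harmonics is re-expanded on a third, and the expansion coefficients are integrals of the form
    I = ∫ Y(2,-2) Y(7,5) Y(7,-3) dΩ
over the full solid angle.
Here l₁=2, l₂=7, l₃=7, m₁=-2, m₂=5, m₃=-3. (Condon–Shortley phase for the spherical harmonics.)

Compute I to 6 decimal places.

Rules hold: Σm=0, L=16 even, 5≤7≤9.
N = 5·15·15 = 1125
Δ = 2!·2!·12!/17! = 1/185640
Racah Σ t=0..2: t=0:+1/2419200 t=1:−1/518400 t=2:+1/2419200 = -1/907200
⇒ 3j(2 7 7; 0 0 0)² = 56/3315, sgn +1
Racah Σ t=2..2: t=2:+1/29030400 = 1/29030400
⇒ 3j(2 7 7; -2 5 -3)² = 99/7735, sgn +1
4πI² = N·(3j₀)²·(3jₘ)² = 11880/48841
I = +1·√(0.243238/4π) = 0.13912687

0.139127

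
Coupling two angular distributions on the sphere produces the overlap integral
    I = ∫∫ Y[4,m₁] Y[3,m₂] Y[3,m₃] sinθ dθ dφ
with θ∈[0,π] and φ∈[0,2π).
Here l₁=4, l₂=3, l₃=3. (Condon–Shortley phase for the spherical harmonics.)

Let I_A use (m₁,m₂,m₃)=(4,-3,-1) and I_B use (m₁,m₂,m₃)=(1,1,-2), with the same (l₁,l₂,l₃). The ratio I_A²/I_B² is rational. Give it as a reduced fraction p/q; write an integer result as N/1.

21/16

Same 4,3,3: normalisation and zero-m 3j drop out of the ratio.
A: Δ: 4! 4! 2! / 11! → 1/34650; sum: t=0:+1/1152 = 1/1152; 3j²(4 3 3; 4 -3 -1) = Δ·Π!·Σ² = 1/33  (sign +1)
B: Δ: 4! 4! 2! / 11! → 1/34650; sum: t=2:+1/48 t=3:−1/144 = 1/72; 3j²(4 3 3; 1 1 -2) = Δ·Π!·Σ² = 16/693  (sign -1)
I_A²/I_B² = (1/33)/(16/693) = 21/16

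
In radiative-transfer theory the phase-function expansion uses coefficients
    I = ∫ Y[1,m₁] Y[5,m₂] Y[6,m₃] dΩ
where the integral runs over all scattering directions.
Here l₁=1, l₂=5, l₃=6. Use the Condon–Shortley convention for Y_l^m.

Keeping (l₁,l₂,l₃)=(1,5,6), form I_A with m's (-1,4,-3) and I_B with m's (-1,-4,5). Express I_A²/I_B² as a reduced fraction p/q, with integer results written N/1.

3/55

Shared (l₁,l₂,l₃)=(1,5,6): N and (l;000)² cancel in I_A²/I_B².
A: Δ = 0!·2!·10!/13! = 1/858; Racah Σ t=0..0: t=0:+1/725760 = 1/725760; ⇒ 3j(1 5 6; -1 4 -3)² = 1/286, sgn -1
B: Δ = 0!·2!·10!/13! = 1/858; Racah Σ t=0..0: t=0:+1/725760 = 1/725760; ⇒ 3j(1 5 6; -1 -4 5)² = 5/78, sgn -1
I_A²/I_B² = (1/286)/(5/78) = 3/55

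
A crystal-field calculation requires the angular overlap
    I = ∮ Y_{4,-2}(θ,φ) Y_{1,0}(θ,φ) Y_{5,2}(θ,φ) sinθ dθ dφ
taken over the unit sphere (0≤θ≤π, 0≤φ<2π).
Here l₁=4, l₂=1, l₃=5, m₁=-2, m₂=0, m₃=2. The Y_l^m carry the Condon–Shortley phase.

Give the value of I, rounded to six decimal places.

0.225034

m-sum 0 ✓  L=10 even ✓  3≤5≤5 ✓
Π(2lᵢ+1) = 9×3×11 = 297
triangle coeff Δ(4,1,5) = 1/495
Σ_t [0,0]: t=0:+1/576 = 1/576
(3j)²=5/99 [(4 1 5; 0 0 0)], sign=-1
Σ_t [0,0]: t=0:+1/1440 = 1/1440
(3j)²=7/165 [(4 1 5; -2 0 2)], sign=-1
⇒ 4πI² = 7/11
I = (+1)√(7/11/(4π)) = 0.22503380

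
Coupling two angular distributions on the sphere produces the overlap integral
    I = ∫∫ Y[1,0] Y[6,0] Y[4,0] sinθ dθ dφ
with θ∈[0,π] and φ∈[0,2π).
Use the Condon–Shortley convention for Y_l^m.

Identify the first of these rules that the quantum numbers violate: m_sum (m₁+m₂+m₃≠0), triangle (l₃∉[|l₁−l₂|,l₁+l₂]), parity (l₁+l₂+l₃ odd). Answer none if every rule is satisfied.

m₁+m₂+m₃ = 0 + 0 + 0 = 0  ✓
triangle: |1−6|=5 ≤ l₃=4 ≤ 1+6=7  ✗
parity: l₁+l₂+l₃ = 11 is odd

triangle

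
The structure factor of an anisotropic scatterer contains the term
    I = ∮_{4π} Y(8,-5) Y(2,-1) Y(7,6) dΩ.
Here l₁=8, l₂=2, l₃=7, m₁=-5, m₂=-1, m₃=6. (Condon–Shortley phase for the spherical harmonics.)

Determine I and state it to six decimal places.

0.000000

Σlᵢ=17 odd — θ-integrand is odd under cosθ→−cosθ; I=0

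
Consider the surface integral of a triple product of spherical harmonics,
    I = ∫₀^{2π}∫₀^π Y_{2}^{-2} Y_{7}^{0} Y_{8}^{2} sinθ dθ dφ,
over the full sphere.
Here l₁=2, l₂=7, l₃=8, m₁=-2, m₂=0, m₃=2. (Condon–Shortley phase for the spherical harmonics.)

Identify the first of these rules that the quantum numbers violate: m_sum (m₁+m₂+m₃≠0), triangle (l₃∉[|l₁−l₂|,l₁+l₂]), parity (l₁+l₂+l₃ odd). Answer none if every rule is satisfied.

parity

m₁+m₂+m₃ = -2 + 0 + 2 = 0  ✓
triangle: |2−7|=5 ≤ l₃=8 ≤ 2+7=9  ✓
parity: l₁+l₂+l₃ = 17 is odd  ✗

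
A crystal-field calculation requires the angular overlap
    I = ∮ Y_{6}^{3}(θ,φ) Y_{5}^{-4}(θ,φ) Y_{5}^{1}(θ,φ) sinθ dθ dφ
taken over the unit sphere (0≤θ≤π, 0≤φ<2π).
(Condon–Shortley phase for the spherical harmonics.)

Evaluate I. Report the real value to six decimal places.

Checks pass: Σm=0; 16 even; l₃=5∈[1,11].
(2·6+1)(2·5+1)(2·5+1) = 1573
Δ: 6! 6! 4! / 17! → 1/28588560
sum: t=1:−1/345600 t=2:+1/13824 t=3:−1/5184 t=4:+1/13824 t=5:−1/345600 = -7/129600
3j²(6 5 5; 0 0 0) = Δ·Π!·Σ² = 80/7293  (sign +1)
sum: t=0:+1/155520 t=1:−1/138240 = -1/1244160
3j²(6 5 5; 3 -4 1) = Δ·Π!·Σ² = 3/9724  (sign -1)
combine: 4πI² = 1573·80/7293·3/9724 = 20/3757
take √, sign -1: I = -0.02058209

-0.020582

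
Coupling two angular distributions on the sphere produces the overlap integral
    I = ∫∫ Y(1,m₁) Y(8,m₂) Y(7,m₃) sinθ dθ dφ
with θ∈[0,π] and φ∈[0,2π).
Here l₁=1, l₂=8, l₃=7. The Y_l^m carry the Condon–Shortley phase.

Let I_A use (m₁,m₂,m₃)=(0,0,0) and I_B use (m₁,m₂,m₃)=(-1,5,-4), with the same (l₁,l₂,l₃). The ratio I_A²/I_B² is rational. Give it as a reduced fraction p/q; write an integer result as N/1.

32/39

l's match ⇒ only the (l;m) 3-j factors differ between A and B.
A: triangle coeff Δ(1,8,7) = 1/2040; Σ_t [1,1]: t=1:−1/25401600 = -1/25401600; (3j)²=8/255 [(1 8 7; 0 0 0)], sign=+1
B: triangle coeff Δ(1,8,7) = 1/2040; Σ_t [2,2]: t=2:+1/479001600 = 1/479001600; (3j)²=13/340 [(1 8 7; -1 5 -4)], sign=-1
I_A²/I_B² = (8/255)/(13/340) = 32/39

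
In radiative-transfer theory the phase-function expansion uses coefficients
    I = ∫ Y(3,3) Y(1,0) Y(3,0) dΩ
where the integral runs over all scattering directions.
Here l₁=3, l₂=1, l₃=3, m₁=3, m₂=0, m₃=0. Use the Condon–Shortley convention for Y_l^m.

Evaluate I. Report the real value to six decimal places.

3 + 0 + 0 = 3 ≠ 0: azimuthal integral kills it; I = 0

0.000000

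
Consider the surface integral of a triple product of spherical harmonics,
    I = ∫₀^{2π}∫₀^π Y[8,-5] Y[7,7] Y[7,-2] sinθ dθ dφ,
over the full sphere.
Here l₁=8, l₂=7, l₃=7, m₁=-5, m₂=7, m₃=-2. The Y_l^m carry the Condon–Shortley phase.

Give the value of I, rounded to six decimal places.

Checks pass: Σm=0; 22 even; l₃=7∈[1,15].
(2·8+1)(2·7+1)(2·7+1) = 3825
Δ: 8! 8! 6! / 23! → 1/22086194130
sum: t=1:−1/18289152000 t=2:+1/248832000 t=3:−1/24883200 t=4:+1/11943936 t=5:−1/24883200 t=6:+1/248832000 t=7:−1/18289152000 = 11/975421440
3j²(8 7 7; 0 0 0) = Δ·Π!·Σ² = 1750/289731  (sign -1)
sum: t=8:+1/20901888000 = 1/20901888000
3j²(8 7 7; -5 7 -2) = Δ·Π!·Σ² = 546/37145  (sign -1)
combine: 4πI² = 3825·1750/289731·546/37145 = 1102500/3246473
take √, sign +1: I = 0.16439116

0.164391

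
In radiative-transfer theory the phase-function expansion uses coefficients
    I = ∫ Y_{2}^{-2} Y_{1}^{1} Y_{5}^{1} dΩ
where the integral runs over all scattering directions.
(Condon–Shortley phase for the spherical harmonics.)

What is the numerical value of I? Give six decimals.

|2−1|≤5≤2+1 violated ⇒ I = 0

0.000000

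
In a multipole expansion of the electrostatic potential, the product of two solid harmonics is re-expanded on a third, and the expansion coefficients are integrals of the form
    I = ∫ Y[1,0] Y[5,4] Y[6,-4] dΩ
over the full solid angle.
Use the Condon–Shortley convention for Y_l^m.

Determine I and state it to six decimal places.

Rules hold: Σm=0, L=12 even, 4≤6≤6.
N = 3·11·13 = 429
Δ = 0!·2!·10!/13! = 1/858
Racah Σ t=0..0: t=0:+1/14400 = 1/14400
⇒ 3j(1 5 6; 0 0 0)² = 6/143, sgn +1
Racah Σ t=0..0: t=0:+1/362880 = 1/362880
⇒ 3j(1 5 6; 0 4 -4)² = 10/429, sgn +1
4πI² = N·(3j₀)²·(3jₘ)² = 60/143
I = +1·√(0.41958/4π) = 0.18272698

0.182727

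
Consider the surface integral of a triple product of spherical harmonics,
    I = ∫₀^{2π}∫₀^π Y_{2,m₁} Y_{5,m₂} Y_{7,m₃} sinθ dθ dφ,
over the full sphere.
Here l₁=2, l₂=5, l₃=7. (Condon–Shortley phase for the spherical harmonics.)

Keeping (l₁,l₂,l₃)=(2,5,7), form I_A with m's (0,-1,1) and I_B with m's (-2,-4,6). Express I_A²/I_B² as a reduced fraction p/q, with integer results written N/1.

84/143

Shared (l₁,l₂,l₃)=(2,5,7): N and (l;000)² cancel in I_A²/I_B².
A: Δ = 0!·4!·10!/15! = 1/15015; Racah Σ t=0..0: t=0:+1/69120 = 1/69120; ⇒ 3j(2 5 7; 0 -1 1)² = 4/143, sgn +1
B: Δ = 0!·4!·10!/15! = 1/15015; Racah Σ t=0..0: t=0:+1/8709120 = 1/8709120; ⇒ 3j(2 5 7; -2 -4 6)² = 1/21, sgn -1
I_A²/I_B² = (4/143)/(1/21) = 84/143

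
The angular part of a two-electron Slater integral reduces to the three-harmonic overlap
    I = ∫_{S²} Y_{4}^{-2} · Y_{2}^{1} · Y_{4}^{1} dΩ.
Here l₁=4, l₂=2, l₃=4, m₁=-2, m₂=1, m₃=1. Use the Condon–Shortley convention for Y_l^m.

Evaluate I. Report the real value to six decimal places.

0.127700

Checks pass: Σm=0; 10 even; l₃=4∈[2,6].
(2·4+1)(2·2+1)(2·4+1) = 405
Δ: 2! 6! 2! / 11! → 1/13860
sum: t=0:+1/192 t=1:−1/36 t=2:+1/192 = -5/288
3j²(4 2 4; 0 0 0) = Δ·Π!·Σ² = 20/693  (sign -1)
sum: t=1:−1/240 t=2:+1/96 = 1/160
3j²(4 2 4; -2 1 1) = Δ·Π!·Σ² = 27/1540  (sign -1)
combine: 4πI² = 405·20/693·27/1540 = 1215/5929
take √, sign +1: I = 0.12770047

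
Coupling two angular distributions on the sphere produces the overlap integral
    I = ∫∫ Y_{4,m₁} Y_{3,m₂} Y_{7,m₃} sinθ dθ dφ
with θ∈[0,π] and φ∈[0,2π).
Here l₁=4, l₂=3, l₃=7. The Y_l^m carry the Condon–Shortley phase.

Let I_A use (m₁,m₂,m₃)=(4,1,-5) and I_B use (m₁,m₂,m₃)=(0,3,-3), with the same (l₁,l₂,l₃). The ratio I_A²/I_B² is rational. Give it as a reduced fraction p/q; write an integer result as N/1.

Same 4,3,7: normalisation and zero-m 3j drop out of the ratio.
A: Δ: 0! 8! 6! / 15! → 1/45045; sum: t=0:+1/1935360 = 1/1935360; 3j²(4 3 7; 4 1 -5) = Δ·Π!·Σ² = 1/91  (sign +1)
B: Δ: 0! 8! 6! / 15! → 1/45045; sum: t=0:+1/414720 = 1/414720; 3j²(4 3 7; 0 3 -3) = Δ·Π!·Σ² = 2/429  (sign +1)
I_A²/I_B² = (1/91)/(2/429) = 33/14

33/14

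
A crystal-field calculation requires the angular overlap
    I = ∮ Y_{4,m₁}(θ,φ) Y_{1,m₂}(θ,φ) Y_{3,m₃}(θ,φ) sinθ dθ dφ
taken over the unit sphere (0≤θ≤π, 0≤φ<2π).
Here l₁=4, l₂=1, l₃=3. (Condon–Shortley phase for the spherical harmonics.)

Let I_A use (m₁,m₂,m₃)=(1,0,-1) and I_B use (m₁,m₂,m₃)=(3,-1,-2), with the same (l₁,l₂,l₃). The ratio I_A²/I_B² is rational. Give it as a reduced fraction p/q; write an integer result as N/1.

5/7

Shared (l₁,l₂,l₃)=(4,1,3): N and (l;000)² cancel in I_A²/I_B².
A: Δ = 2!·6!·0!/9! = 1/252; Racah Σ t=1..1: t=1:−1/48 = -1/48; ⇒ 3j(4 1 3; 1 0 -1)² = 5/84, sgn -1
B: Δ = 2!·6!·0!/9! = 1/252; Racah Σ t=0..0: t=0:+1/240 = 1/240; ⇒ 3j(4 1 3; 3 -1 -2)² = 1/12, sgn -1
I_A²/I_B² = (5/84)/(1/12) = 5/7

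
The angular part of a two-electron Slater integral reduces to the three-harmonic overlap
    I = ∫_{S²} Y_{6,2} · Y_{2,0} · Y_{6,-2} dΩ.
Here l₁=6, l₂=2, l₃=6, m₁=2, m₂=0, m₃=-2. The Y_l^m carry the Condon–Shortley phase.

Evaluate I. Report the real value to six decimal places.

0.114688

m-sum 0 ✓  L=14 even ✓  4≤6≤8 ✓
Π(2lᵢ+1) = 13×5×13 = 845
triangle coeff Δ(6,2,6) = 1/90090
Σ_t [0,2]: t=0:+1/69120 t=1:−1/14400 t=2:+1/69120 = -7/172800
(3j)²=14/715 [(6 2 6; 0 0 0)], sign=-1
Σ_t [0,2]: t=0:+1/69120 t=1:−1/30240 t=2:+1/322560 = -1/64512
(3j)²=10/1001 [(6 2 6; 2 0 -2)], sign=-1
⇒ 4πI² = 20/121
I = (+1)√(20/121/(4π)) = 0.11468784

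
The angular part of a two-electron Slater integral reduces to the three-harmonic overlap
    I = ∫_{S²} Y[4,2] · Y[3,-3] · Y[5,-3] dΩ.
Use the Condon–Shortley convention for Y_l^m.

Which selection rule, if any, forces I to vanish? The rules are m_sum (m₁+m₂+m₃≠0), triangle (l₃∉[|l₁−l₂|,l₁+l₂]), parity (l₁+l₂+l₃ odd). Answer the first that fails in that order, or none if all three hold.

azimuthal sum: 2 − 3 − 3 = -4  ✗
1 ≤ 5 ≤ 7 (triangle on l)
L = 4 + 3 + 5 = 12 (even)

m_sum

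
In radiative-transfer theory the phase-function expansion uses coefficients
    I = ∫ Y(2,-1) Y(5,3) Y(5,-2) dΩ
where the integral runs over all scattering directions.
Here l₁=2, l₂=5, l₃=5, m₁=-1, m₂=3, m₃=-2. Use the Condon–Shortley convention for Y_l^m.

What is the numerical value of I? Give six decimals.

-0.161739

Checks pass: Σm=0; 12 even; l₃=5∈[3,7].
(2·2+1)(2·5+1)(2·5+1) = 605
Δ: 2! 2! 8! / 13! → 1/38610
sum: t=0:+1/2880 t=1:−1/576 t=2:+1/2880 = -1/960
3j²(2 5 5; 0 0 0) = Δ·Π!·Σ² = 10/429  (sign +1)
sum: t=1:−1/10080 t=2:+1/2880 = 1/4032
3j²(2 5 5; -1 3 -2) = Δ·Π!·Σ² = 10/429  (sign -1)
combine: 4πI² = 605·10/429·10/429 = 500/1521
take √, sign -1: I = -0.16173926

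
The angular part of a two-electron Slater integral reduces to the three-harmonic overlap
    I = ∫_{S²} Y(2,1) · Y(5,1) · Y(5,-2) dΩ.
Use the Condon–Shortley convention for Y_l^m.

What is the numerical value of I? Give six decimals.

0.104819

Checks pass: Σm=0; 12 even; l₃=5∈[3,7].
(2·2+1)(2·5+1)(2·5+1) = 605
Δ: 2! 2! 8! / 13! → 1/38610
sum: t=0:+1/2880 t=1:−1/576 t=2:+1/2880 = -1/960
3j²(2 5 5; 0 0 0) = Δ·Π!·Σ² = 10/429  (sign +1)
sum: t=0:+1/2880 t=1:−1/1440 = -1/2880
3j²(2 5 5; 1 1 -2) = Δ·Π!·Σ² = 7/715  (sign +1)
combine: 4πI² = 605·10/429·7/715 = 70/507
take √, sign +1: I = 0.10481902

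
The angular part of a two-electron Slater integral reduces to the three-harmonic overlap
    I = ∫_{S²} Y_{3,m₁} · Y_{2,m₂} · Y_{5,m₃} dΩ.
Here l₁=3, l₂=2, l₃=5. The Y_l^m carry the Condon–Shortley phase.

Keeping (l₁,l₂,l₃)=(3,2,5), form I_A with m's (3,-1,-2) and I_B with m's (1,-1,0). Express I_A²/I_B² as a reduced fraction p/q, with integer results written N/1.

7/50

Shared (l₁,l₂,l₃)=(3,2,5): N and (l;000)² cancel in I_A²/I_B².
A: Δ = 0!·6!·4!/11! = 1/2310; Racah Σ t=0..0: t=0:+1/4320 = 1/4320; ⇒ 3j(3 2 5; 3 -1 -2)² = 1/330, sgn -1
B: Δ = 0!·6!·4!/11! = 1/2310; Racah Σ t=0..0: t=0:+1/288 = 1/288; ⇒ 3j(3 2 5; 1 -1 0)² = 5/231, sgn -1
I_A²/I_B² = (1/330)/(5/231) = 7/50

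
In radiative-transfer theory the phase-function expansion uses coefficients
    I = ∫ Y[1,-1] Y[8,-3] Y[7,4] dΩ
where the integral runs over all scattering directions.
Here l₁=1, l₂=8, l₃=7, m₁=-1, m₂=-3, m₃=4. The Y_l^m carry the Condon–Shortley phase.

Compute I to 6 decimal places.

Checks pass: Σm=0; 16 even; l₃=7∈[7,9].
(2·1+1)(2·8+1)(2·7+1) = 765
Δ: 2! 0! 14! / 17! → 1/2040
sum: t=1:−1/25401600 = -1/25401600
3j²(1 8 7; 0 0 0) = Δ·Π!·Σ² = 8/255  (sign +1)
sum: t=2:+1/479001600 = 1/479001600
3j²(1 8 7; -1 -3 4) = Δ·Π!·Σ² = 1/204  (sign -1)
combine: 4πI² = 765·8/255·1/204 = 2/17
take √, sign -1: I = -0.09675772

-0.096758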